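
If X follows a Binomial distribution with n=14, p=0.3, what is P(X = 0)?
0.006782

We have X ~ Binomial(n=14, p=0.3).

For a Binomial distribution, the PMF gives us the probability of each outcome.

Using the PMF formula:
P(X = 0) = 0.006782

Rounded to 4 decimal places: 0.0068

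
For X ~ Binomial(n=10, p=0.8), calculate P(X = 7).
0.201327

We have X ~ Binomial(n=10, p=0.8).

For a Binomial distribution, the PMF gives us the probability of each outcome.

Using the PMF formula:
P(X = 7) = 0.201327

Rounded to 4 decimal places: 0.2013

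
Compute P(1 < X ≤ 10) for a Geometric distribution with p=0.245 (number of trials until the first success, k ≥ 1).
0.694818

We have X ~ Geometric(p=0.245) (number of trials until the first success, k ≥ 1).

To find P(1 < X ≤ 10), we use:
P(1 < X ≤ 10) = P(X ≤ 10) - P(X ≤ 1)
                 = F(10) - F(1)
                 = 0.939818 - 0.245000
                 = 0.694818

So there's approximately a 69.5% chance that X falls in this range.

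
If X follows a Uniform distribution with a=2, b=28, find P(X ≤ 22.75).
0.798077

We have X ~ Uniform(a=2, b=28).

The CDF gives us P(X ≤ k).

Using the CDF:
P(X ≤ 22.75) = 0.798077

This means there's approximately a 79.8% chance that X is at most 22.75.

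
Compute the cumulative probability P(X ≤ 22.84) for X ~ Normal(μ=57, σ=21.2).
0.053555

We have X ~ Normal(μ=57, σ=21.2).

The CDF gives us P(X ≤ k).

Using the CDF:
P(X ≤ 22.84) = 0.053555

This means there's approximately a 5.4% chance that X is at most 22.84.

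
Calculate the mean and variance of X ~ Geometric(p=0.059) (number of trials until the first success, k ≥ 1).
E[X] = 16.9492, Var(X) = 270.3246

We have X ~ Geometric(p=0.059) (number of trials until the first success, k ≥ 1).

For a Geometric distribution with p=0.059 (number of trials until the first success, k ≥ 1):

Expected value:
E[X] = 16.9492

Variance:
Var(X) = 270.3246

Standard deviation:
σ = √Var(X) = 16.4416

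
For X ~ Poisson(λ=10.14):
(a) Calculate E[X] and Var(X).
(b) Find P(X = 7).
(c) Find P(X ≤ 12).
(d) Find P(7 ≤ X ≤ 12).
(a) E[X] = 10.1400, Var(X) = 10.1400
(b) P(X = 7) = 0.086316
(c) P(X ≤ 12) = 0.778105
(d) P(7 ≤ X ≤ 12) = 0.656547

We have X ~ Poisson(λ=10.14).

(a) Moments:
E[X] = 10.1400
Var(X) = 10.1400
σ = √Var(X) = 3.1843

(b) Point probability using PMF:
P(X = 7) = 0.086316

(c) Cumulative probability using CDF:
P(X ≤ 12) = F(12) = 0.778105

(d) Range probability:
P(7 ≤ X ≤ 12) = P(X ≤ 12) - P(X ≤ 6)
                   = F(12) - F(6)
                   = 0.778105 - 0.121558
                   = 0.656547

This means approximately 65.7% of outcomes fall in the interval [7, 12].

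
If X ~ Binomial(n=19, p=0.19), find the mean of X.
3.6100

We have X ~ Binomial(n=19, p=0.19).

For a Binomial distribution with n=19, p=0.19:
E[X] = 3.6100

This is the expected (average) value of X.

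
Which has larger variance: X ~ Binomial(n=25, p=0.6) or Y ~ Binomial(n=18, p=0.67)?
X has larger variance (6.0000 > 3.9798)

Compute the variance for each distribution:

X ~ Binomial(n=25, p=0.6):
Var(X) = 6.0000

Y ~ Binomial(n=18, p=0.67):
Var(Y) = 3.9798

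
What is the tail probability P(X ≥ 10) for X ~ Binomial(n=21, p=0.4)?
0.308558

We have X ~ Binomial(n=21, p=0.4).

For discrete distributions, P(X ≥ 10) = 1 - P(X ≤ 9).

P(X ≤ 9) = 0.691442
P(X ≥ 10) = 1 - 0.691442 = 0.308558

So there's approximately a 30.9% chance that X is at least 10.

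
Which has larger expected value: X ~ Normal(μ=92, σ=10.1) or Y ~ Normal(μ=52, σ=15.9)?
X has larger mean (92.0000 > 52.0000)

Compute the expected value for each distribution:

X ~ Normal(μ=92, σ=10.1):
E[X] = 92.0000

Y ~ Normal(μ=52, σ=15.9):
E[Y] = 52.0000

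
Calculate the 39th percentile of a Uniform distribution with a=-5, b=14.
2.4100

We have X ~ Uniform(a=-5, b=14).

We want to find x such that P(X ≤ x) = 0.39.

This is the 39th percentile, which means 39% of values fall below this point.

Using the inverse CDF (quantile function):
x = F⁻¹(0.39) = 2.4100

Verification: P(X ≤ 2.4100) = 0.39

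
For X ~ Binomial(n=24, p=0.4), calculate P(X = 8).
0.135977

We have X ~ Binomial(n=24, p=0.4).

For a Binomial distribution, the PMF gives us the probability of each outcome.

Using the PMF formula:
P(X = 8) = 0.135977

Rounded to 4 decimal places: 0.1360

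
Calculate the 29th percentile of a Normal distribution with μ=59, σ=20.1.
47.8770

We have X ~ Normal(μ=59, σ=20.1).

We want to find x such that P(X ≤ x) = 0.29.

This is the 29th percentile, which means 29% of values fall below this point.

Using the inverse CDF (quantile function):
x = F⁻¹(0.29) = 47.8770

Verification: P(X ≤ 47.8770) = 0.29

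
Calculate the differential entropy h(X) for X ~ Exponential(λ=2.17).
0.2253 nats

We have X ~ Exponential(λ=2.17).

The differential entropy measures the uncertainty or information content of the distribution.

For an Exponential distribution with λ=2.17:
h(X) = 0.2253 nats

(In bits, this would be 0.3250 bits.)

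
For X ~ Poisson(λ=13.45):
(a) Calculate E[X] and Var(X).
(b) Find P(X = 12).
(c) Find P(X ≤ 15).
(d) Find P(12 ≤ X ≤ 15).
(a) E[X] = 13.4500, Var(X) = 13.4500
(b) P(X = 12) = 0.105456
(c) P(X ≤ 15) = 0.722506
(d) P(12 ≤ X ≤ 15) = 0.413370

We have X ~ Poisson(λ=13.45).

(a) Moments:
E[X] = 13.4500
Var(X) = 13.4500
σ = √Var(X) = 3.6674

(b) Point probability using PMF:
P(X = 12) = 0.105456

(c) Cumulative probability using CDF:
P(X ≤ 15) = F(15) = 0.722506

(d) Range probability:
P(12 ≤ X ≤ 15) = P(X ≤ 15) - P(X ≤ 11)
                   = F(15) - F(11)
                   = 0.722506 - 0.309136
                   = 0.413370

This means approximately 41.3% of outcomes fall in the interval [12, 15].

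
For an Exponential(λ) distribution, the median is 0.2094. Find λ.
λ = 3.3102

For X ~ Exponential(λ), the CDF is F(x) = 1 - e^(-λx).
The median m satisfies F(m) = 0.5:
1 - e^(-λm) = 0.5
e^(-λm) = 0.5
λm = ln(2)
m = ln(2) / λ

Given m = 0.2094:
λ = ln(2) / 0.2094 = 0.693147 / 0.2094 = 3.3102

Verification: ln(2) / 3.3102 = 0.2094 ✓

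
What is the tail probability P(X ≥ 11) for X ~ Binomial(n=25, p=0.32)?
0.142374

We have X ~ Binomial(n=25, p=0.32).

For discrete distributions, P(X ≥ 11) = 1 - P(X ≤ 10).

P(X ≤ 10) = 0.857626
P(X ≥ 11) = 1 - 0.857626 = 0.142374

So there's approximately a 14.2% chance that X is at least 11.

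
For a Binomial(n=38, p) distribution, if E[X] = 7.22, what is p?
p = 0.19

For a Binomial(n, p) distribution:
E[X] = n × p

Given n = 38 and E[X] = 7.22:
7.22 = 38 × p
p = 7.22 / 38 = 0.19

Verification: Binomial(38, 0.19) has E[X] = 7.22 ✓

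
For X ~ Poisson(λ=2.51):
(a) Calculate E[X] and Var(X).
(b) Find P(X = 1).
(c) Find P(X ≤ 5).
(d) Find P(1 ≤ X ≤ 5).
(a) E[X] = 2.5100, Var(X) = 2.5100
(b) P(X = 1) = 0.203983
(c) P(X ≤ 5) = 0.957308
(d) P(1 ≤ X ≤ 5) = 0.876039

We have X ~ Poisson(λ=2.51).

(a) Moments:
E[X] = 2.5100
Var(X) = 2.5100
σ = √Var(X) = 1.5843

(b) Point probability using PMF:
P(X = 1) = 0.203983

(c) Cumulative probability using CDF:
P(X ≤ 5) = F(5) = 0.957308

(d) Range probability:
P(1 ≤ X ≤ 5) = P(X ≤ 5) - P(X ≤ 0)
                   = F(5) - F(0)
                   = 0.957308 - 0.081268
                   = 0.876039

This means approximately 87.6% of outcomes fall in the interval [1, 5].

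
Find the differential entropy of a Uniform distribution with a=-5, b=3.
2.0794 nats

We have X ~ Uniform(a=-5, b=3).

The differential entropy measures the uncertainty or information content of the distribution.

For a Uniform distribution with a=-5, b=3:
h(X) = 2.0794 nats

(In bits, this would be 3.0000 bits.)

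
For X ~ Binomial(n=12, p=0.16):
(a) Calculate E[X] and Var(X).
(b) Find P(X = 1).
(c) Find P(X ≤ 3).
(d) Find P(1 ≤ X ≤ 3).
(a) E[X] = 1.9200, Var(X) = 1.6128
(b) P(X = 1) = 0.282081
(c) P(X ≤ 3) = 0.888632
(d) P(1 ≤ X ≤ 3) = 0.765221

We have X ~ Binomial(n=12, p=0.16).

(a) Moments:
E[X] = 1.9200
Var(X) = 1.6128
σ = √Var(X) = 1.2700

(b) Point probability using PMF:
P(X = 1) = 0.282081

(c) Cumulative probability using CDF:
P(X ≤ 3) = F(3) = 0.888632

(d) Range probability:
P(1 ≤ X ≤ 3) = P(X ≤ 3) - P(X ≤ 0)
                   = F(3) - F(0)
                   = 0.888632 - 0.123410
                   = 0.765221

This means approximately 76.5% of outcomes fall in the interval [1, 3].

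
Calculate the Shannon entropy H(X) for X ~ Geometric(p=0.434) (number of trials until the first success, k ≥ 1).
1.5770 nats

We have X ~ Geometric(p=0.434) (number of trials until the first success, k ≥ 1).

The Shannon entropy measures the uncertainty or information content of the distribution.

For a Geometric distribution with p=0.434 (number of trials until the first success, k ≥ 1):
H(X) = 1.5770 nats

(In bits, this would be 2.2751 bits.)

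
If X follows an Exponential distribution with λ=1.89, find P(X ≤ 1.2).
0.896481

We have X ~ Exponential(λ=1.89).

The CDF gives us P(X ≤ k).

Using the CDF:
P(X ≤ 1.2) = 0.896481

This means there's approximately a 89.6% chance that X is at most 1.2.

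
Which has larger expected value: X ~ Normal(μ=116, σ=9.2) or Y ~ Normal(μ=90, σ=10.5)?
X has larger mean (116.0000 > 90.0000)

Compute the expected value for each distribution:

X ~ Normal(μ=116, σ=9.2):
E[X] = 116.0000

Y ~ Normal(μ=90, σ=10.5):
E[Y] = 90.0000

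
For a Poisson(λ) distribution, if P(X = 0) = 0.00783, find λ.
λ = 4.8498

For a Poisson(λ) distribution, the PMF at 0 is:
P(X = 0) = λ^0 e^(-λ) / 0! = e^(-λ)

Given P(X = 0) = 0.00783:
e^(-λ) = 0.00783
-λ = ln(0.00783)
λ = -ln(0.00783) = 4.8498

Verification: e^(-4.8498) = 0.00783 ✓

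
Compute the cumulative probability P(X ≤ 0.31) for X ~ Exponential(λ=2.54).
0.544974

We have X ~ Exponential(λ=2.54).

The CDF gives us P(X ≤ k).

Using the CDF:
P(X ≤ 0.31) = 0.544974

This means there's approximately a 54.5% chance that X is at most 0.31.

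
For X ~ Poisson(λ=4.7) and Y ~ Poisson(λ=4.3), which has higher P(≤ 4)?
Y has higher probability (P(Y ≤ 4) = 0.5704 > P(X ≤ 4) = 0.4946)

Compute P(≤ 4) for each distribution:

X ~ Poisson(λ=4.7):
P(X ≤ 4) = 0.4946

Y ~ Poisson(λ=4.3):
P(Y ≤ 4) = 0.5704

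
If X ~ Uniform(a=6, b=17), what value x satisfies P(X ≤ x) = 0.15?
7.6500

We have X ~ Uniform(a=6, b=17).

We want to find x such that P(X ≤ x) = 0.15.

This is the 15th percentile, which means 15% of values fall below this point.

Using the inverse CDF (quantile function):
x = F⁻¹(0.15) = 7.6500

Verification: P(X ≤ 7.6500) = 0.15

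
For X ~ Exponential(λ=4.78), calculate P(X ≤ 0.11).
0.408918

We have X ~ Exponential(λ=4.78).

The CDF gives us P(X ≤ k).

Using the CDF:
P(X ≤ 0.11) = 0.408918

This means there's approximately a 40.9% chance that X is at most 0.11.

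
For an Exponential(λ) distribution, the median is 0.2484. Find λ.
λ = 2.7904

For X ~ Exponential(λ), the CDF is F(x) = 1 - e^(-λx).
The median m satisfies F(m) = 0.5:
1 - e^(-λm) = 0.5
e^(-λm) = 0.5
λm = ln(2)
m = ln(2) / λ

Given m = 0.2484:
λ = ln(2) / 0.2484 = 0.693147 / 0.2484 = 2.7904

Verification: ln(2) / 2.7904 = 0.2484 ✓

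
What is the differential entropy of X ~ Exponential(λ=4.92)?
-0.5933 nats

We have X ~ Exponential(λ=4.92).

The differential entropy measures the uncertainty or information content of the distribution.

For an Exponential distribution with λ=4.92:
h(X) = -0.5933 nats

(In bits, this would be -0.8560 bits.)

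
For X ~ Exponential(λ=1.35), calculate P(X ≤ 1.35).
0.838379

We have X ~ Exponential(λ=1.35).

The CDF gives us P(X ≤ k).

Using the CDF:
P(X ≤ 1.35) = 0.838379

This means there's approximately a 83.8% chance that X is at most 1.35.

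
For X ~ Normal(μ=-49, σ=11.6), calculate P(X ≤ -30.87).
0.940966

We have X ~ Normal(μ=-49, σ=11.6).

The CDF gives us P(X ≤ k).

Using the CDF:
P(X ≤ -30.87) = 0.940966

This means there's approximately a 94.1% chance that X is at most -30.87.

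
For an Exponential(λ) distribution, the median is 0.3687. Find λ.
λ = 1.8800

For X ~ Exponential(λ), the CDF is F(x) = 1 - e^(-λx).
The median m satisfies F(m) = 0.5:
1 - e^(-λm) = 0.5
e^(-λm) = 0.5
λm = ln(2)
m = ln(2) / λ

Given m = 0.3687:
λ = ln(2) / 0.3687 = 0.693147 / 0.3687 = 1.8800

Verification: ln(2) / 1.8800 = 0.3687 ✓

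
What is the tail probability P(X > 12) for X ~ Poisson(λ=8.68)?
0.102196

We have X ~ Poisson(λ=8.68).

P(X > 12) = 1 - P(X ≤ 12)
                = 1 - F(12)
                = 1 - 0.897804
                = 0.102196

So there's approximately a 10.2% chance that X exceeds 12.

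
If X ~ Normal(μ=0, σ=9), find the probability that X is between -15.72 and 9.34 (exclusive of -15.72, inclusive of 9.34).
0.809966

We have X ~ Normal(μ=0, σ=9).

To find P(-15.72 < X ≤ 9.34), we use:
P(-15.72 < X ≤ 9.34) = P(X ≤ 9.34) - P(X ≤ -15.72)
                 = F(9.34) - F(-15.72)
                 = 0.850313 - 0.040348
                 = 0.809966

So there's approximately a 81.0% chance that X falls in this range.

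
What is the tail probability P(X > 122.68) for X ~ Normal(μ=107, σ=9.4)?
0.047649

We have X ~ Normal(μ=107, σ=9.4).

P(X > 122.68) = 1 - P(X ≤ 122.68)
                = 1 - F(122.68)
                = 1 - 0.952351
                = 0.047649

So there's approximately a 4.8% chance that X exceeds 122.68.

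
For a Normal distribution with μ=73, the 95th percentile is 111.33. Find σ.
σ = 23.3030

For X ~ Normal(μ, σ), the p-th percentile satisfies x = μ + z_p × σ,
where z_p = Φ⁻¹(p) is the standard normal quantile.

Step 1: z_{0.95} = Φ⁻¹(0.95) = 1.6449

Step 2: Solve for σ:
111.33 = 73 + 1.6449 × σ
σ = (111.33 - 73) / 1.6449
σ = 38.33 / 1.6449
σ = 23.3030

Verification: μ + z × σ = 73 + 1.6449 × 23.3030 = 111.33 ✓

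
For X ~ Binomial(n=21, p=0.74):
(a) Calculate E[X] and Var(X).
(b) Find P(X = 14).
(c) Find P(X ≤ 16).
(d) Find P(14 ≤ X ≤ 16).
(a) E[X] = 15.5400, Var(X) = 4.0404
(b) P(X = 14) = 0.137899
(c) P(X ≤ 16) = 0.671312
(d) P(14 ≤ X ≤ 16) = 0.516545

We have X ~ Binomial(n=21, p=0.74).

(a) Moments:
E[X] = 15.5400
Var(X) = 4.0404
σ = √Var(X) = 2.0101

(b) Point probability using PMF:
P(X = 14) = 0.137899

(c) Cumulative probability using CDF:
P(X ≤ 16) = F(16) = 0.671312

(d) Range probability:
P(14 ≤ X ≤ 16) = P(X ≤ 16) - P(X ≤ 13)
                   = F(16) - F(13)
                   = 0.671312 - 0.154767
                   = 0.516545

This means approximately 51.7% of outcomes fall in the interval [14, 16].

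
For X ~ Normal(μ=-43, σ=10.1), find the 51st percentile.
-42.7468

We have X ~ Normal(μ=-43, σ=10.1).

We want to find x such that P(X ≤ x) = 0.51.

This is the 51st percentile, which means 51% of values fall below this point.

Using the inverse CDF (quantile function):
x = F⁻¹(0.51) = -42.7468

Verification: P(X ≤ -42.7468) = 0.51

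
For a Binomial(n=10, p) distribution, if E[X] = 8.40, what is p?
p = 0.84

For a Binomial(n, p) distribution:
E[X] = n × p

Given n = 10 and E[X] = 8.40:
8.40 = 10 × p
p = 8.40 / 10 = 0.84

Verification: Binomial(10, 0.84) has E[X] = 8.40 ✓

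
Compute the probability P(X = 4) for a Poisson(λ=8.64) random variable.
0.041071

We have X ~ Poisson(λ=8.64).

For a Poisson distribution, the PMF gives us the probability of each outcome.

Using the PMF formula:
P(X = 4) = 0.041071

Rounded to 4 decimal places: 0.0411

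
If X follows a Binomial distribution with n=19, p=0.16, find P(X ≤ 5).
0.929991

We have X ~ Binomial(n=19, p=0.16).

The CDF gives us P(X ≤ k).

Using the CDF:
P(X ≤ 5) = 0.929991

This means there's approximately a 93.0% chance that X is at most 5.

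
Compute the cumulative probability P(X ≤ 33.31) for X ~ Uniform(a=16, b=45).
0.596897

We have X ~ Uniform(a=16, b=45).

The CDF gives us P(X ≤ k).

Using the CDF:
P(X ≤ 33.31) = 0.596897

This means there's approximately a 59.7% chance that X is at most 33.31.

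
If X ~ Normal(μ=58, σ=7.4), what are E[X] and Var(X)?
E[X] = 58.0000, Var(X) = 54.7600

We have X ~ Normal(μ=58, σ=7.4).

For a Normal distribution with μ=58, σ=7.4:

Expected value:
E[X] = 58.0000

Variance:
Var(X) = 54.7600

Standard deviation:
σ = √Var(X) = 7.4000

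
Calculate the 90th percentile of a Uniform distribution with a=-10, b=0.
-1.0000

We have X ~ Uniform(a=-10, b=0).

We want to find x such that P(X ≤ x) = 0.9.

This is the 90th percentile, which means 90% of values fall below this point.

Using the inverse CDF (quantile function):
x = F⁻¹(0.9) = -1.0000

Verification: P(X ≤ -1.0000) = 0.9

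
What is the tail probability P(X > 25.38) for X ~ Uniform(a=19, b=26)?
0.088571

We have X ~ Uniform(a=19, b=26).

P(X > 25.38) = 1 - P(X ≤ 25.38)
                = 1 - F(25.38)
                = 1 - 0.911429
                = 0.088571

So there's approximately a 8.9% chance that X exceeds 25.38.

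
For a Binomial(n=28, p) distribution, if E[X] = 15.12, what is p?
p = 0.54

For a Binomial(n, p) distribution:
E[X] = n × p

Given n = 28 and E[X] = 15.12:
15.12 = 28 × p
p = 15.12 / 28 = 0.54

Verification: Binomial(28, 0.54) has E[X] = 15.12 ✓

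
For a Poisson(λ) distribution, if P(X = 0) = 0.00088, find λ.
λ = 7.0356

For a Poisson(λ) distribution, the PMF at 0 is:
P(X = 0) = λ^0 e^(-λ) / 0! = e^(-λ)

Given P(X = 0) = 0.00088:
e^(-λ) = 0.00088
-λ = ln(0.00088)
λ = -ln(0.00088) = 7.0356

Verification: e^(-7.0356) = 0.00088 ✓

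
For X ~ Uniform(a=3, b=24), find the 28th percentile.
8.8800

We have X ~ Uniform(a=3, b=24).

We want to find x such that P(X ≤ x) = 0.28.

This is the 28th percentile, which means 28% of values fall below this point.

Using the inverse CDF (quantile function):
x = F⁻¹(0.28) = 8.8800

Verification: P(X ≤ 8.8800) = 0.28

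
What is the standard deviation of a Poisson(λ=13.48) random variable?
3.6715

We have X ~ Poisson(λ=13.48).

For a Poisson distribution with λ=13.48:
σ = √Var(X) = 3.6715

The standard deviation is the square root of the variance.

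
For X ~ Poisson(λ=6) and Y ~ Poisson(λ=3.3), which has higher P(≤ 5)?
Y has higher probability (P(Y ≤ 5) = 0.8829 > P(X ≤ 5) = 0.4457)

Compute P(≤ 5) for each distribution:

X ~ Poisson(λ=6):
P(X ≤ 5) = 0.4457

Y ~ Poisson(λ=3.3):
P(Y ≤ 5) = 0.8829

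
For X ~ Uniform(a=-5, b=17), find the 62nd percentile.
8.6400

We have X ~ Uniform(a=-5, b=17).

We want to find x such that P(X ≤ x) = 0.62.

This is the 62nd percentile, which means 62% of values fall below this point.

Using the inverse CDF (quantile function):
x = F⁻¹(0.62) = 8.6400

Verification: P(X ≤ 8.6400) = 0.62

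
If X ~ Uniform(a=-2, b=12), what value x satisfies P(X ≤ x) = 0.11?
-0.4600

We have X ~ Uniform(a=-2, b=12).

We want to find x such that P(X ≤ x) = 0.11.

This is the 11th percentile, which means 11% of values fall below this point.

Using the inverse CDF (quantile function):
x = F⁻¹(0.11) = -0.4600

Verification: P(X ≤ -0.4600) = 0.11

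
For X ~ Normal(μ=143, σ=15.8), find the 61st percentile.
147.4132

We have X ~ Normal(μ=143, σ=15.8).

We want to find x such that P(X ≤ x) = 0.61.

This is the 61st percentile, which means 61% of values fall below this point.

Using the inverse CDF (quantile function):
x = F⁻¹(0.61) = 147.4132

Verification: P(X ≤ 147.4132) = 0.61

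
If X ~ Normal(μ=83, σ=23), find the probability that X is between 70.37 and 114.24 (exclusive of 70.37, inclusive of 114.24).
0.621352

We have X ~ Normal(μ=83, σ=23).

To find P(70.37 < X ≤ 114.24), we use:
P(70.37 < X ≤ 114.24) = P(X ≤ 114.24) - P(X ≤ 70.37)
                 = F(114.24) - F(70.37)
                 = 0.912810 - 0.291458
                 = 0.621352

So there's approximately a 62.1% chance that X falls in this range.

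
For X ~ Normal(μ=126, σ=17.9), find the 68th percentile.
134.3718

We have X ~ Normal(μ=126, σ=17.9).

We want to find x such that P(X ≤ x) = 0.68.

This is the 68th percentile, which means 68% of values fall below this point.

Using the inverse CDF (quantile function):
x = F⁻¹(0.68) = 134.3718

Verification: P(X ≤ 134.3718) = 0.68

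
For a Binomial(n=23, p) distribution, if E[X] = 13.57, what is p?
p = 0.59

For a Binomial(n, p) distribution:
E[X] = n × p

Given n = 23 and E[X] = 13.57:
13.57 = 23 × p
p = 13.57 / 23 = 0.59

Verification: Binomial(23, 0.59) has E[X] = 13.57 ✓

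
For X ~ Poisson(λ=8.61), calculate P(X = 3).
0.019390

We have X ~ Poisson(λ=8.61).

For a Poisson distribution, the PMF gives us the probability of each outcome.

Using the PMF formula:
P(X = 3) = 0.019390

Rounded to 4 decimal places: 0.0194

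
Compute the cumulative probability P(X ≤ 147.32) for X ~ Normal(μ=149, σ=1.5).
0.131357

We have X ~ Normal(μ=149, σ=1.5).

The CDF gives us P(X ≤ k).

Using the CDF:
P(X ≤ 147.32) = 0.131357

This means there's approximately a 13.1% chance that X is at most 147.32.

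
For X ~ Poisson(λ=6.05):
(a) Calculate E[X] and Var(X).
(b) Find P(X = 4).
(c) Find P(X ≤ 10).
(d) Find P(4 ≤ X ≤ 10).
(a) E[X] = 6.0500, Var(X) = 6.0500
(b) P(X = 4) = 0.131622
(c) P(X ≤ 10) = 0.955279
(d) P(4 ≤ X ≤ 10) = 0.808482

We have X ~ Poisson(λ=6.05).

(a) Moments:
E[X] = 6.0500
Var(X) = 6.0500
σ = √Var(X) = 2.4597

(b) Point probability using PMF:
P(X = 4) = 0.131622

(c) Cumulative probability using CDF:
P(X ≤ 10) = F(10) = 0.955279

(d) Range probability:
P(4 ≤ X ≤ 10) = P(X ≤ 10) - P(X ≤ 3)
                   = F(10) - F(3)
                   = 0.955279 - 0.146798
                   = 0.808482

This means approximately 80.8% of outcomes fall in the interval [4, 10].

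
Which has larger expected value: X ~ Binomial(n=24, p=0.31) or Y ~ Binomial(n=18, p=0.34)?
X has larger mean (7.4400 > 6.1200)

Compute the expected value for each distribution:

X ~ Binomial(n=24, p=0.31):
E[X] = 7.4400

Y ~ Binomial(n=18, p=0.34):
E[Y] = 6.1200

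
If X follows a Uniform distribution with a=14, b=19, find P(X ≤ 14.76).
0.152000

We have X ~ Uniform(a=14, b=19).

The CDF gives us P(X ≤ k).

Using the CDF:
P(X ≤ 14.76) = 0.152000

This means there's approximately a 15.2% chance that X is at most 14.76.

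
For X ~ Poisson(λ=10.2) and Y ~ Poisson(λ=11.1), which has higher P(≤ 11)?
X has higher probability (P(X ≤ 11) = 0.6738 > P(Y ≤ 11) = 0.5673)

Compute P(≤ 11) for each distribution:

X ~ Poisson(λ=10.2):
P(X ≤ 11) = 0.6738

Y ~ Poisson(λ=11.1):
P(Y ≤ 11) = 0.5673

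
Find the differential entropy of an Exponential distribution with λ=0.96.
1.0408 nats

We have X ~ Exponential(λ=0.96).

The differential entropy measures the uncertainty or information content of the distribution.

For an Exponential distribution with λ=0.96:
h(X) = 1.0408 nats

(In bits, this would be 1.5016 bits.)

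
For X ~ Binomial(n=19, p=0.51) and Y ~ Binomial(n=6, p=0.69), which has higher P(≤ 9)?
Y has higher probability (P(Y ≤ 9) = 1.0000 > P(X ≤ 9) = 0.4648)

Compute P(≤ 9) for each distribution:

X ~ Binomial(n=19, p=0.51):
P(X ≤ 9) = 0.4648

Y ~ Binomial(n=6, p=0.69):
P(Y ≤ 9) = 1.0000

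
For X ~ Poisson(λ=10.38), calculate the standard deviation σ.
3.2218

We have X ~ Poisson(λ=10.38).

For a Poisson distribution with λ=10.38:
σ = √Var(X) = 3.2218

The standard deviation is the square root of the variance.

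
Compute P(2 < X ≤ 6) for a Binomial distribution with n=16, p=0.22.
0.674147

We have X ~ Binomial(n=16, p=0.22).

To find P(2 < X ≤ 6), we use:
P(2 < X ≤ 6) = P(X ≤ 6) - P(X ≤ 2)
                 = F(6) - F(2)
                 = 0.956840 - 0.282693
                 = 0.674147

So there's approximately a 67.4% chance that X falls in this range.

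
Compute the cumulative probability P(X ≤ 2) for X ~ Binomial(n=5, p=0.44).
0.611425

We have X ~ Binomial(n=5, p=0.44).

The CDF gives us P(X ≤ k).

Using the CDF:
P(X ≤ 2) = 0.611425

This means there's approximately a 61.1% chance that X is at most 2.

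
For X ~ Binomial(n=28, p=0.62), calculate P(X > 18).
0.333649

We have X ~ Binomial(n=28, p=0.62).

P(X > 18) = 1 - P(X ≤ 18)
                = 1 - F(18)
                = 1 - 0.666351
                = 0.333649

So there's approximately a 33.4% chance that X exceeds 18.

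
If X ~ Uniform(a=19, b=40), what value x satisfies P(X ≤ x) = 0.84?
36.6400

We have X ~ Uniform(a=19, b=40).

We want to find x such that P(X ≤ x) = 0.84.

This is the 84th percentile, which means 84% of values fall below this point.

Using the inverse CDF (quantile function):
x = F⁻¹(0.84) = 36.6400

Verification: P(X ≤ 36.6400) = 0.84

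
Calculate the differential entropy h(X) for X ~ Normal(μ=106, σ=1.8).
2.0067 nats

We have X ~ Normal(μ=106, σ=1.8).

The differential entropy measures the uncertainty or information content of the distribution.

For a Normal distribution with μ=106, σ=1.8:
h(X) = 2.0067 nats

(In bits, this would be 2.8951 bits.)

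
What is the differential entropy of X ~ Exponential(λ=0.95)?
1.0513 nats

We have X ~ Exponential(λ=0.95).

The differential entropy measures the uncertainty or information content of the distribution.

For an Exponential distribution with λ=0.95:
h(X) = 1.0513 nats

(In bits, this would be 1.5167 bits.)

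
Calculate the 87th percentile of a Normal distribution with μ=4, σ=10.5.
15.8271

We have X ~ Normal(μ=4, σ=10.5).

We want to find x such that P(X ≤ x) = 0.87.

This is the 87th percentile, which means 87% of values fall below this point.

Using the inverse CDF (quantile function):
x = F⁻¹(0.87) = 15.8271

Verification: P(X ≤ 15.8271) = 0.87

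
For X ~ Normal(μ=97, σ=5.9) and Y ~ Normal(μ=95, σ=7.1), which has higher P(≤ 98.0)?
Y has higher probability (P(Y ≤ 98.0) = 0.6637 > P(X ≤ 98.0) = 0.5673)

Compute P(≤ 98.0) for each distribution:

X ~ Normal(μ=97, σ=5.9):
P(X ≤ 98.0) = 0.5673

Y ~ Normal(μ=95, σ=7.1):
P(Y ≤ 98.0) = 0.6637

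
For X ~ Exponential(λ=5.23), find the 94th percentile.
0.5379

We have X ~ Exponential(λ=5.23).

We want to find x such that P(X ≤ x) = 0.94.

This is the 94th percentile, which means 94% of values fall below this point.

Using the inverse CDF (quantile function):
x = F⁻¹(0.94) = 0.5379

Verification: P(X ≤ 0.5379) = 0.94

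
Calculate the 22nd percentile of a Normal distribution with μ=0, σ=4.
-3.0888

We have X ~ Normal(μ=0, σ=4).

We want to find x such that P(X ≤ x) = 0.22.

This is the 22nd percentile, which means 22% of values fall below this point.

Using the inverse CDF (quantile function):
x = F⁻¹(0.22) = -3.0888

Verification: P(X ≤ -3.0888) = 0.22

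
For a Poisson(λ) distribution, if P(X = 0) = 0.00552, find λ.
λ = 5.1994

For a Poisson(λ) distribution, the PMF at 0 is:
P(X = 0) = λ^0 e^(-λ) / 0! = e^(-λ)

Given P(X = 0) = 0.00552:
e^(-λ) = 0.00552
-λ = ln(0.00552)
λ = -ln(0.00552) = 5.1994

Verification: e^(-5.1994) = 0.00552 ✓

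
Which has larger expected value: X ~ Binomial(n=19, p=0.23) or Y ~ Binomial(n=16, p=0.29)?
Y has larger mean (4.6400 > 4.3700)

Compute the expected value for each distribution:

X ~ Binomial(n=19, p=0.23):
E[X] = 4.3700

Y ~ Binomial(n=16, p=0.29):
E[Y] = 4.6400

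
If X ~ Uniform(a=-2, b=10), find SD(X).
3.4641

We have X ~ Uniform(a=-2, b=10).

For a Uniform distribution with a=-2, b=10:
σ = √Var(X) = 3.4641

The standard deviation is the square root of the variance.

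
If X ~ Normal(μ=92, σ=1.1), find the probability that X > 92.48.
0.331286

We have X ~ Normal(μ=92, σ=1.1).

P(X > 92.48) = 1 - P(X ≤ 92.48)
                = 1 - F(92.48)
                = 1 - 0.668714
                = 0.331286

So there's approximately a 33.1% chance that X exceeds 92.48.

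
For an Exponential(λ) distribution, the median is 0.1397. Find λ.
λ = 4.9617

For X ~ Exponential(λ), the CDF is F(x) = 1 - e^(-λx).
The median m satisfies F(m) = 0.5:
1 - e^(-λm) = 0.5
e^(-λm) = 0.5
λm = ln(2)
m = ln(2) / λ

Given m = 0.1397:
λ = ln(2) / 0.1397 = 0.693147 / 0.1397 = 4.9617

Verification: ln(2) / 4.9617 = 0.1397 ✓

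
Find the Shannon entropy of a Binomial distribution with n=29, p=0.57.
2.3992 nats

We have X ~ Binomial(n=29, p=0.57).

The Shannon entropy measures the uncertainty or information content of the distribution.

For a Binomial distribution with n=29, p=0.57:
H(X) = 2.3992 nats

(In bits, this would be 3.4613 bits.)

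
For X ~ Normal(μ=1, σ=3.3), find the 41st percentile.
0.2491

We have X ~ Normal(μ=1, σ=3.3).

We want to find x such that P(X ≤ x) = 0.41.

This is the 41st percentile, which means 41% of values fall below this point.

Using the inverse CDF (quantile function):
x = F⁻¹(0.41) = 0.2491

Verification: P(X ≤ 0.2491) = 0.41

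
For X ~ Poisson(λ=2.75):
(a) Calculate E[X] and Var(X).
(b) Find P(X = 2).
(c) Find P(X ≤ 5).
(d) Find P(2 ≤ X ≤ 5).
(a) E[X] = 2.7500, Var(X) = 2.7500
(b) P(X = 2) = 0.241727
(c) P(X ≤ 5) = 0.939165
(d) P(2 ≤ X ≤ 5) = 0.699435

We have X ~ Poisson(λ=2.75).

(a) Moments:
E[X] = 2.7500
Var(X) = 2.7500
σ = √Var(X) = 1.6583

(b) Point probability using PMF:
P(X = 2) = 0.241727

(c) Cumulative probability using CDF:
P(X ≤ 5) = F(5) = 0.939165

(d) Range probability:
P(2 ≤ X ≤ 5) = P(X ≤ 5) - P(X ≤ 1)
                   = F(5) - F(1)
                   = 0.939165 - 0.239729
                   = 0.699435

This means approximately 69.9% of outcomes fall in the interval [2, 5].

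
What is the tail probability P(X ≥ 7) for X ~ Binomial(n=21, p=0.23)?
0.189740

We have X ~ Binomial(n=21, p=0.23).

For discrete distributions, P(X ≥ 7) = 1 - P(X ≤ 6).

P(X ≤ 6) = 0.810260
P(X ≥ 7) = 1 - 0.810260 = 0.189740

So there's approximately a 19.0% chance that X is at least 7.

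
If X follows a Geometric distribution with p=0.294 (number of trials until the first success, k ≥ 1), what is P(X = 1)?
0.294000

We have X ~ Geometric(p=0.294) (number of trials until the first success, k ≥ 1).

For a Geometric distribution, the PMF gives us the probability of each outcome.

Using the PMF formula:
P(X = 1) = 0.294000

Rounded to 4 decimal places: 0.2940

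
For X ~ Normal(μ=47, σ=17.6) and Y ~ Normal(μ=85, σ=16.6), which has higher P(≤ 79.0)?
X has higher probability (P(X ≤ 79.0) = 0.9655 > P(Y ≤ 79.0) = 0.3589)

Compute P(≤ 79.0) for each distribution:

X ~ Normal(μ=47, σ=17.6):
P(X ≤ 79.0) = 0.9655

Y ~ Normal(μ=85, σ=16.6):
P(Y ≤ 79.0) = 0.3589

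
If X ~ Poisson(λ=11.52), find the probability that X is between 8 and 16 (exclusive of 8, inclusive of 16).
0.733634

We have X ~ Poisson(λ=11.52).

To find P(8 < X ≤ 16), we use:
P(8 < X ≤ 16) = P(X ≤ 16) - P(X ≤ 8)
                 = F(16) - F(8)
                 = 0.922692 - 0.189058
                 = 0.733634

So there's approximately a 73.4% chance that X falls in this range.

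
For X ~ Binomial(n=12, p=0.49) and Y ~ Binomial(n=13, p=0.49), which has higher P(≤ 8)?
X has higher probability (P(X ≤ 8) = 0.9362 > P(Y ≤ 8) = 0.8817)

Compute P(≤ 8) for each distribution:

X ~ Binomial(n=12, p=0.49):
P(X ≤ 8) = 0.9362

Y ~ Binomial(n=13, p=0.49):
P(Y ≤ 8) = 0.8817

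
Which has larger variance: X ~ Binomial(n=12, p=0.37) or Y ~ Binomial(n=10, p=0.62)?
X has larger variance (2.7972 > 2.3560)

Compute the variance for each distribution:

X ~ Binomial(n=12, p=0.37):
Var(X) = 2.7972

Y ~ Binomial(n=10, p=0.62):
Var(Y) = 2.3560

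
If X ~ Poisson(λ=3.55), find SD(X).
1.8841

We have X ~ Poisson(λ=3.55).

For a Poisson distribution with λ=3.55:
σ = √Var(X) = 1.8841

The standard deviation is the square root of the variance.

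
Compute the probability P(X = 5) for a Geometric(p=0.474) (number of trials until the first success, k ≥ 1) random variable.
0.036285

We have X ~ Geometric(p=0.474) (number of trials until the first success, k ≥ 1).

For a Geometric distribution, the PMF gives us the probability of each outcome.

Using the PMF formula:
P(X = 5) = 0.036285

Rounded to 4 decimal places: 0.0363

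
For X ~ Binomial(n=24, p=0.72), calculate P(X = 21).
0.044840

We have X ~ Binomial(n=24, p=0.72).

For a Binomial distribution, the PMF gives us the probability of each outcome.

Using the PMF formula:
P(X = 21) = 0.044840

Rounded to 4 decimal places: 0.0448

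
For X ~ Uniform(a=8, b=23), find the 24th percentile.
11.6000

We have X ~ Uniform(a=8, b=23).

We want to find x such that P(X ≤ x) = 0.24.

This is the 24th percentile, which means 24% of values fall below this point.

Using the inverse CDF (quantile function):
x = F⁻¹(0.24) = 11.6000

Verification: P(X ≤ 11.6000) = 0.24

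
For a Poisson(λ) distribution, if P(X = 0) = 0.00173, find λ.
λ = 6.3596

For a Poisson(λ) distribution, the PMF at 0 is:
P(X = 0) = λ^0 e^(-λ) / 0! = e^(-λ)

Given P(X = 0) = 0.00173:
e^(-λ) = 0.00173
-λ = ln(0.00173)
λ = -ln(0.00173) = 6.3596

Verification: e^(-6.3596) = 0.00173 ✓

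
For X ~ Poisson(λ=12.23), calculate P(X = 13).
0.107360

We have X ~ Poisson(λ=12.23).

For a Poisson distribution, the PMF gives us the probability of each outcome.

Using the PMF formula:
P(X = 13) = 0.107360

Rounded to 4 decimal places: 0.1074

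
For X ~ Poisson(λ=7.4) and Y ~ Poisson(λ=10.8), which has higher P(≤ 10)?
X has higher probability (P(X ≤ 10) = 0.8707 > P(Y ≤ 10) = 0.4840)

Compute P(≤ 10) for each distribution:

X ~ Poisson(λ=7.4):
P(X ≤ 10) = 0.8707

Y ~ Poisson(λ=10.8):
P(Y ≤ 10) = 0.4840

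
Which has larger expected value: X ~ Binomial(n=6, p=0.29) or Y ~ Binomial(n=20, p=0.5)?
Y has larger mean (10.0000 > 1.7400)

Compute the expected value for each distribution:

X ~ Binomial(n=6, p=0.29):
E[X] = 1.7400

Y ~ Binomial(n=20, p=0.5):
E[Y] = 10.0000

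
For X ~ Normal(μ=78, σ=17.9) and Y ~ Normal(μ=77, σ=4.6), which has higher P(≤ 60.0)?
X has higher probability (P(X ≤ 60.0) = 0.1573 > P(Y ≤ 60.0) = 0.0001)

Compute P(≤ 60.0) for each distribution:

X ~ Normal(μ=78, σ=17.9):
P(X ≤ 60.0) = 0.1573

Y ~ Normal(μ=77, σ=4.6):
P(Y ≤ 60.0) = 0.0001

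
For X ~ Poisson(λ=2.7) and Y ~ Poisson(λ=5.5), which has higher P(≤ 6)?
X has higher probability (P(X ≤ 6) = 0.9794 > P(Y ≤ 6) = 0.6860)

Compute P(≤ 6) for each distribution:

X ~ Poisson(λ=2.7):
P(X ≤ 6) = 0.9794

Y ~ Poisson(λ=5.5):
P(Y ≤ 6) = 0.6860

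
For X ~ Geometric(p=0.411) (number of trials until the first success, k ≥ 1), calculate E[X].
2.4331

We have X ~ Geometric(p=0.411) (number of trials until the first success, k ≥ 1).

For a Geometric distribution with p=0.411 (number of trials until the first success, k ≥ 1):
E[X] = 2.4331

This is the expected (average) value of X.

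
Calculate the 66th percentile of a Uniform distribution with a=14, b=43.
33.1400

We have X ~ Uniform(a=14, b=43).

We want to find x such that P(X ≤ x) = 0.66.

This is the 66th percentile, which means 66% of values fall below this point.

Using the inverse CDF (quantile function):
x = F⁻¹(0.66) = 33.1400

Verification: P(X ≤ 33.1400) = 0.66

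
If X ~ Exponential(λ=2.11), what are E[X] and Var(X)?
E[X] = 0.4739, Var(X) = 0.2246

We have X ~ Exponential(λ=2.11).

For an Exponential distribution with λ=2.11:

Expected value:
E[X] = 0.4739

Variance:
Var(X) = 0.2246

Standard deviation:
σ = √Var(X) = 0.4739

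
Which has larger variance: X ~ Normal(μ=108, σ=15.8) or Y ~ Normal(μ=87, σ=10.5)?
X has larger variance (249.6400 > 110.2500)

Compute the variance for each distribution:

X ~ Normal(μ=108, σ=15.8):
Var(X) = 249.6400

Y ~ Normal(μ=87, σ=10.5):
Var(Y) = 110.2500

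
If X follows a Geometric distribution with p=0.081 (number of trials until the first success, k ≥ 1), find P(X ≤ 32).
0.932997

We have X ~ Geometric(p=0.081) (number of trials until the first success, k ≥ 1).

The CDF gives us P(X ≤ k).

Using the CDF:
P(X ≤ 32) = 0.932997

This means there's approximately a 93.3% chance that X is at most 32.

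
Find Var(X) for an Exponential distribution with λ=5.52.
0.0328

We have X ~ Exponential(λ=5.52).

For an Exponential distribution with λ=5.52:
Var(X) = 0.0328

The variance measures the spread of the distribution around the mean.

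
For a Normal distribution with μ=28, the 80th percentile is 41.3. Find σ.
σ = 15.8028

For X ~ Normal(μ, σ), the p-th percentile satisfies x = μ + z_p × σ,
where z_p = Φ⁻¹(p) is the standard normal quantile.

Step 1: z_{0.8} = Φ⁻¹(0.8) = 0.8416

Step 2: Solve for σ:
41.3 = 28 + 0.8416 × σ
σ = (41.3 - 28) / 0.8416
σ = 13.30 / 0.8416
σ = 15.8028

Verification: μ + z × σ = 28 + 0.8416 × 15.8028 = 41.30 ✓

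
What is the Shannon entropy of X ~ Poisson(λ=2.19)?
1.7564 nats

We have X ~ Poisson(λ=2.19).

The Shannon entropy measures the uncertainty or information content of the distribution.

For a Poisson distribution with λ=2.19:
H(X) = 1.7564 nats

(In bits, this would be 2.5339 bits.)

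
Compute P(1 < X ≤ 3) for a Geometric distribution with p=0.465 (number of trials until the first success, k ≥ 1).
0.381870

We have X ~ Geometric(p=0.465) (number of trials until the first success, k ≥ 1).

To find P(1 < X ≤ 3), we use:
P(1 < X ≤ 3) = P(X ≤ 3) - P(X ≤ 1)
                 = F(3) - F(1)
                 = 0.846870 - 0.465000
                 = 0.381870

So there's approximately a 38.2% chance that X falls in this range.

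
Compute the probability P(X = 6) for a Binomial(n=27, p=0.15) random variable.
0.111084

We have X ~ Binomial(n=27, p=0.15).

For a Binomial distribution, the PMF gives us the probability of each outcome.

Using the PMF formula:
P(X = 6) = 0.111084

Rounded to 4 decimal places: 0.1111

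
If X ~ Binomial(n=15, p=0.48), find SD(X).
1.9349

We have X ~ Binomial(n=15, p=0.48).

For a Binomial distribution with n=15, p=0.48:
σ = √Var(X) = 1.9349

The standard deviation is the square root of the variance.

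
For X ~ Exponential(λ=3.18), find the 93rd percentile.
0.8362

We have X ~ Exponential(λ=3.18).

We want to find x such that P(X ≤ x) = 0.93.

This is the 93rd percentile, which means 93% of values fall below this point.

Using the inverse CDF (quantile function):
x = F⁻¹(0.93) = 0.8362

Verification: P(X ≤ 0.8362) = 0.93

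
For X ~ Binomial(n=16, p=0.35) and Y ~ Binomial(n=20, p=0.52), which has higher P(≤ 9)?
X has higher probability (P(X ≤ 9) = 0.9771 > P(Y ≤ 9) = 0.3432)

Compute P(≤ 9) for each distribution:

X ~ Binomial(n=16, p=0.35):
P(X ≤ 9) = 0.9771

Y ~ Binomial(n=20, p=0.52):
P(Y ≤ 9) = 0.3432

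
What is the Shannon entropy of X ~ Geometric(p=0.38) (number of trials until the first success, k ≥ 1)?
1.7475 nats

We have X ~ Geometric(p=0.38) (number of trials until the first success, k ≥ 1).

The Shannon entropy measures the uncertainty or information content of the distribution.

For a Geometric distribution with p=0.38 (number of trials until the first success, k ≥ 1):
H(X) = 1.7475 nats

(In bits, this would be 2.5212 bits.)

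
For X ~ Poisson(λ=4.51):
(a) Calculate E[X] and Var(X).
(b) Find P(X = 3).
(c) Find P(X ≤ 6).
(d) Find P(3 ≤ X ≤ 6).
(a) E[X] = 4.5100, Var(X) = 4.5100
(b) P(X = 3) = 0.168155
(c) P(X ≤ 6) = 0.829767
(d) P(3 ≤ X ≤ 6) = 0.657311

We have X ~ Poisson(λ=4.51).

(a) Moments:
E[X] = 4.5100
Var(X) = 4.5100
σ = √Var(X) = 2.1237

(b) Point probability using PMF:
P(X = 3) = 0.168155

(c) Cumulative probability using CDF:
P(X ≤ 6) = F(6) = 0.829767

(d) Range probability:
P(3 ≤ X ≤ 6) = P(X ≤ 6) - P(X ≤ 2)
                   = F(6) - F(2)
                   = 0.829767 - 0.172456
                   = 0.657311

This means approximately 65.7% of outcomes fall in the interval [3, 6].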